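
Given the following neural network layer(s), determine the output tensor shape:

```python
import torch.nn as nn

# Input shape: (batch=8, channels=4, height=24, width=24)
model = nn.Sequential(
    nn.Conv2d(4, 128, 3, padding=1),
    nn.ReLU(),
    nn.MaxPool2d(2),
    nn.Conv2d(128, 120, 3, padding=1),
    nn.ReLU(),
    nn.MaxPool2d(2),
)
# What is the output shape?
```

Input: (8, 4, 24, 24) -> after first Conv2d: (8, 128, 24, 24) -> after first MaxPool2d: (8, 128, 12, 12) -> after second Conv2d: (8, 120, 12, 12) -> Output: (8, 120, 6, 6)

Answer: (8, 120, 6, 6)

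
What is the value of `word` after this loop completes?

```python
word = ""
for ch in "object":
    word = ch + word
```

Reverse 'object'
`word` takes the values: "" → "o" → "bo" → "jbo" → "ejbo" → "cejbo" → "tcejbo"

Answer: "tcejbo"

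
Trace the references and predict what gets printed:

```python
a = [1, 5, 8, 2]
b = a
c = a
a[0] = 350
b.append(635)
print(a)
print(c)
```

Key concept: multiple aliases.
Step by step:
`a = [1, 5, 8, 2]` → a = [1, 5, 8, 2]
`b = a` → b = [1, 5, 8, 2] (same object as a)
`c = a` → c = [1, 5, 8, 2] (same object as a, b)
`a[0] = 350` → a = [350, 5, 8, 2] (same object as b, c); b = [350, 5, 8, 2] (same object as a, c); c = [350, 5, 8, 2] (same object as a, b)
`b.append(635)` → a = [350, 5, 8, 2, 635] (same object as b, c); b = [350, 5, 8, 2, 635] (same object as a, c); c = [350, 5, 8, 2, 635] (same object as a, b)
`print(a)` → prints [350, 5, 8, 2, 635]
`print(c)` → prints [350, 5, 8, 2, 635]

Answer:
[350, 5, 8, 2, 635]
[350, 5, 8, 2, 635]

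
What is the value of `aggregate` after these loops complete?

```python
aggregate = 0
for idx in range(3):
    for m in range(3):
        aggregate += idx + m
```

Sum of all idx+m for idx,m in 3x3
`aggregate` takes the values: 0 → 1 → 3 → 4 → 6 → 9 → 11 → 14 → 18

Answer: 18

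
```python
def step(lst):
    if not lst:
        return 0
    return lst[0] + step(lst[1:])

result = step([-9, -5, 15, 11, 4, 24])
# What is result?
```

(-9) + (-5) + 15 + 11 + 4 + 24 + 0 = 40

Answer: 40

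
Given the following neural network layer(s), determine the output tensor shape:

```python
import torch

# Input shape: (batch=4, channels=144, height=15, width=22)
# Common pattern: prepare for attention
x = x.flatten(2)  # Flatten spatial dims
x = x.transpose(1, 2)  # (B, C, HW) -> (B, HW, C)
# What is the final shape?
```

Input: (4, 144, 15, 22) -> after flatten(2): (4, 144, 330) -> Output: (4, 330, 144)

Answer: (4, 330, 144)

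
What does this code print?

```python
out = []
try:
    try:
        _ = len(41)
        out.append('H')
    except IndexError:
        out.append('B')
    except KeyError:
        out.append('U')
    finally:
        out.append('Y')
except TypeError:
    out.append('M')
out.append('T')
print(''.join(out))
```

Execution trace: 'Y' (finally) → 'M' (outer except TypeError) → 'T' (after the try/except). Output: YMT

Answer: YMT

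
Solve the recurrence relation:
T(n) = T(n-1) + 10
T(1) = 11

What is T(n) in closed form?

Unrolling: T(n) = T(1) + 10·(n-1) = 11 + 10(n-1) = 10n + 1.

Answer: T(n) = 10n + 1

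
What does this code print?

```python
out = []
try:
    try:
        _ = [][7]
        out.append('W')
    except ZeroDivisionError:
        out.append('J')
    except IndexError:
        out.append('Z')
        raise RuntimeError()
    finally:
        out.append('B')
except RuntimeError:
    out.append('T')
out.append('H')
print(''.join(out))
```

Execution trace: 'Z' (inner except IndexError) → 'B' (inner finally) → 'T' (outer except RuntimeError) → 'H' (after the try/except). Output: ZBTH

Answer: ZBTH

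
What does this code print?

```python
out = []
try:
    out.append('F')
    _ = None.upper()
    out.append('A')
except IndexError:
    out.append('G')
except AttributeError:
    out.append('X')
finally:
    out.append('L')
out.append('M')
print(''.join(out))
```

Execution trace: 'F' (try body) → 'X' (except AttributeError) → 'L' (finally) → 'M' (after the try/except). Output: FXLM

Answer: FXLM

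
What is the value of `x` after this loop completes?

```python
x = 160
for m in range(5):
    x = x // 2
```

Halve 5 times: 160 // 2^5 = 5
`x` takes the values: 160 → 80 → 40 → 20 → 10 → 5

Answer: 5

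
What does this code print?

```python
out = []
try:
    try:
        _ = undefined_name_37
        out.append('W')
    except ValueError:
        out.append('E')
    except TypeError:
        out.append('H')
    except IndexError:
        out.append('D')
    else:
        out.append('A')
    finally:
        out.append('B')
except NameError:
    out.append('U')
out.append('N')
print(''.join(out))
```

Execution trace: 'B' (finally) → 'U' (outer except NameError) → 'N' (after the try/except). Output: BUN

Answer: BUN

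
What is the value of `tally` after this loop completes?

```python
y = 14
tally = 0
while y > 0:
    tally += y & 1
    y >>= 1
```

Count set bits in 14 (binary: 0b1110)
`tally` takes the values: 0 → 1 → 2 → 3

Answer: 3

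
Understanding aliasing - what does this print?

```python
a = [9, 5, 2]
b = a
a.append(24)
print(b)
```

Key concept: basic list aliasing.
Step by step:
`a = [9, 5, 2]` → a = [9, 5, 2]
`b = a` → b = [9, 5, 2] (same object as a)
`a.append(24)` → a = [9, 5, 2, 24] (same object as b); b = [9, 5, 2, 24] (same object as a)
`print(b)` → prints [9, 5, 2, 24]

Answer: [9, 5, 2, 24]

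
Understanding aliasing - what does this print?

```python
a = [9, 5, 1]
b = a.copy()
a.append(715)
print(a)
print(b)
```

Key concept: list.copy() creates independent copy.
Step by step:
`a = [9, 5, 1]` → a = [9, 5, 1]
`b = a.copy()` → b = [9, 5, 1]
`a.append(715)` → a = [9, 5, 1, 715]
`print(a)` → prints [9, 5, 1, 715]
`print(b)` → prints [9, 5, 1]

Answer:
[9, 5, 1, 715]
[9, 5, 1]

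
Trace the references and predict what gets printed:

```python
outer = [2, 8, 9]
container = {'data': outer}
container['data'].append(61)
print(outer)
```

Key concept: dict holds reference to list.
Step by step:
`outer = [2, 8, 9]` → outer = [2, 8, 9]
`container = {'data': outer}` → container = {'data': [2, 8, 9]}
`container['data'].append(61)` → outer = [2, 8, 9, 61]; container = {'data': [2, 8, 9, 61]}
`print(outer)` → prints [2, 8, 9, 61]

Answer: [2, 8, 9, 61]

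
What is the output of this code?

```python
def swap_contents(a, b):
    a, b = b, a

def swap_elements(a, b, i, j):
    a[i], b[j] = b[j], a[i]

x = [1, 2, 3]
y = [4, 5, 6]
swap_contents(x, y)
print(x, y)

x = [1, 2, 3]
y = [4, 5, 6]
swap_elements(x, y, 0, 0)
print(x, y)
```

Key concept: parameter rebinding vs mutation.
Step by step:
`x = [1, 2, 3]` → x = [1, 2, 3]
`y = [4, 5, 6]` → y = [4, 5, 6]
`swap_contents(x, y)` → no visible change to tracked variables
`print(x, y)` → prints [1, 2, 3] [4, 5, 6]
`x = [1, 2, 3]` → x = [1, 2, 3]
`y = [4, 5, 6]` → y = [4, 5, 6]
`swap_elements(x, y, 0, 0)` → x = [4, 2, 3]; y = [1, 5, 6]
`print(x, y)` → prints [4, 2, 3] [1, 5, 6]

Answer:
[1, 2, 3] [4, 5, 6]
[4, 2, 3] [1, 5, 6]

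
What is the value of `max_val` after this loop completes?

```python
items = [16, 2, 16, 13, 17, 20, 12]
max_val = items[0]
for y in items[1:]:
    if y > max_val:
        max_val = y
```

Maximum of [16, 2, 16, 13, 17, 20, 12]
`max_val` takes the values: 16 → 17 → 20

Answer: 20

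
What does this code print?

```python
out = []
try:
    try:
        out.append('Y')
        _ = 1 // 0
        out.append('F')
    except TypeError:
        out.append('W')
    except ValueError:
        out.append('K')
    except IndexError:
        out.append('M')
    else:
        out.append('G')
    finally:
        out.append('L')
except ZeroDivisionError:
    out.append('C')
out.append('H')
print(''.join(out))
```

Execution trace: 'Y' (try body) → 'L' (finally) → 'C' (outer except ZeroDivisionError) → 'H' (after the try/except). Output: YLCH

Answer: YLCH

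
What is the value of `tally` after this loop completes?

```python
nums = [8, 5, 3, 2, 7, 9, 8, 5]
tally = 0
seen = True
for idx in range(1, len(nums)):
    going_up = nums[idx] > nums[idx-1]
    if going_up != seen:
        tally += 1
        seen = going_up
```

Count direction changes in [8, 5, 3, 2, 7, 9, 8, 5]
`tally` takes the values: 0 → 1 → 2 → 3

Answer: 3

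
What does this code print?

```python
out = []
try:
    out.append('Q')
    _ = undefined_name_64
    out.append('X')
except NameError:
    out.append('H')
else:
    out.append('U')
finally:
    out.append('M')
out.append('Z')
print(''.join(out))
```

Execution trace: 'Q' (try body) → 'H' (except NameError) → 'M' (finally) → 'Z' (after the try/except). Output: QHMZ

Answer: QHMZ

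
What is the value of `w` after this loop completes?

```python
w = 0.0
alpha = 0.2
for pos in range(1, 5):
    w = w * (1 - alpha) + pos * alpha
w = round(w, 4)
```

Moving average with lr=0.2
`w` takes the values: 0.0 → 0.2 → 0.56 → 1.048 → 1.6384

Answer: 1.6384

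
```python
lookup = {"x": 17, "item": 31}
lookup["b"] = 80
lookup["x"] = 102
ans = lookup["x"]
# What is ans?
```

Trace:
`lookup = {"x": 17, "item": 31}` → lookup = {'x': 17, 'item': 31}
`lookup["b"] = 80` → lookup = {'x': 17, 'item': 31, 'b': 80}
`lookup["x"] = 102` → lookup = {'x': 102, 'item': 31, 'b': 80}
`ans = lookup["x"]` → ans = 102
So ans = 102

Answer: 102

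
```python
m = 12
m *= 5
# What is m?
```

Trace:
`m = 12` → m = 12
`m *= 5` → m = 60
So m = 60

Answer: 60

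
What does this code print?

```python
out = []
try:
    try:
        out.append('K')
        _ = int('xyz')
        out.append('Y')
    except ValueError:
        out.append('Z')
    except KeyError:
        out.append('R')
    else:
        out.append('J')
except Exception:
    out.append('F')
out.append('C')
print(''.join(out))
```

Execution trace: 'K' (inner try body) → 'Z' (inner except ValueError) → 'C' (after the try/except). Output: KZC

Answer: KZC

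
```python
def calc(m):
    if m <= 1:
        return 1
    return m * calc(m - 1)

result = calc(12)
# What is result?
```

calc(12) = 12 * 11 * 10 * 9 * 8 * 7 * 6 * 5 * 4 * 3 * 2 * 1 = 479001600

Answer: 479001600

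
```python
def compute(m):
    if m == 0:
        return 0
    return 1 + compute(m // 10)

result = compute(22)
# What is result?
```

Count of digits of 22: 2

Answer: 2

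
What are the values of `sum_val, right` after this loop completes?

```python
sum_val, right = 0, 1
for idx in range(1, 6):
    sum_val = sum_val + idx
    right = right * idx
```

Sum and factorial of 1 to 5
`sum_val, right` takes the values: (0, 1) → (1, 1) → (3, 1) → (3, 2) → (6, 2) → (6, 6) → (10, 6) → (10, 24) → (15, 24) → (15, 120)

Answer: 15, 120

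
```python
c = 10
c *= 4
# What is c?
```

Trace:
`c = 10` → c = 10
`c *= 4` → c = 40
So c = 40

Answer: 40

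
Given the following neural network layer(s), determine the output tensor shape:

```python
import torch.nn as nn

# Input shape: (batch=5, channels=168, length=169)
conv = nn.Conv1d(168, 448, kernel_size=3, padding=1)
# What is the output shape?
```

Input: (5, 168, 169) -> Output: (5, 448, 169)

Answer: (5, 448, 169)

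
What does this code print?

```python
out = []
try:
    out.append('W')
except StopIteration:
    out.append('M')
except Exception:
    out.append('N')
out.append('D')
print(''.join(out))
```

Execution trace: 'W' (try body, no exception) → 'D' (after the try/except). Output: WD

Answer: WD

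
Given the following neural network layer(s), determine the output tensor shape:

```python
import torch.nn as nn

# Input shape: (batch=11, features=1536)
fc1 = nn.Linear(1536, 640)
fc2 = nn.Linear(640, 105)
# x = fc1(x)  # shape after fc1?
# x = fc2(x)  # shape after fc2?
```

Input: (11, 1536) -> after fc1: (11, 640) -> Output: (11, 105)

Answer: (11, 105)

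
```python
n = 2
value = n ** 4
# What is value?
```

Trace:
`n = 2` → n = 2
`value = n ** 4` → value = 16
So value = 16

Answer: 16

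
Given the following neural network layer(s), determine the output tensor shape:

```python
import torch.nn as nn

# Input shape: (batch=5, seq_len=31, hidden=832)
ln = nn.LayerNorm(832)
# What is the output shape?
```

Input: (5, 31, 832) -> Output: (5, 31, 832)

Answer: (5, 31, 832)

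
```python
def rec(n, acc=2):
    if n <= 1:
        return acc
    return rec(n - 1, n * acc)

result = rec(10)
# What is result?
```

Accumulator trace (n, acc): (10, 2) -> (9, 20) -> (8, 180) -> (7, 1440) -> (6, 10080) -> (5, 60480) -> (4, 302400) -> (3, 1209600) -> (2, 3628800) -> (1, 7257600) -> return 7257600

Answer: 7257600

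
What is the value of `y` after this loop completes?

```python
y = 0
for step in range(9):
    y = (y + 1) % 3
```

Increment mod 3, 9 times = 0
`y` takes the values: 0 → 1 → 2 → 0 → 1 → 2 → 0 → 1 → 2 → 0

Answer: 0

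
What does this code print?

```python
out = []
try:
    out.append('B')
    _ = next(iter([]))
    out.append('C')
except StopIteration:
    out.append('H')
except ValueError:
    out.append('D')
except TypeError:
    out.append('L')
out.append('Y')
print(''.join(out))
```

Execution trace: 'B' (try body) → 'H' (except StopIteration) → 'Y' (after the try/except). Output: BHY

Answer: BHY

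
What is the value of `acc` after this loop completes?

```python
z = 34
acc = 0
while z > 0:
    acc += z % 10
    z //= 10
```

Sum digits of 34
`acc` takes the values: 0 → 4 → 7

Answer: 7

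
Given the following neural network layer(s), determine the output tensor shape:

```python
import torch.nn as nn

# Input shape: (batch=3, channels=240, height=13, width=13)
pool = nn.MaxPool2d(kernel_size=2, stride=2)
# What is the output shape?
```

Input: (3, 240, 13, 13) -> Output: (3, 240, 6, 6)

Answer: (3, 240, 6, 6)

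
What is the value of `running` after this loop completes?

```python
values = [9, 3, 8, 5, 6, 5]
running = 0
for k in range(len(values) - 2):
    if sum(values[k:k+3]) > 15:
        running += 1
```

Count windows with sum > 15
`running` takes the values: 0 → 1 → 2 → 3 → 4

Answer: 4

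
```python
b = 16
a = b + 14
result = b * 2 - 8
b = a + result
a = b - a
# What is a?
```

Trace:
`b = 16` → b = 16
`a = b + 14` → a = 30
`result = b * 2 - 8` → result = 24
`b = a + result` → b = 54
`a = b - a` → a = 24
So a = 24

Answer: 24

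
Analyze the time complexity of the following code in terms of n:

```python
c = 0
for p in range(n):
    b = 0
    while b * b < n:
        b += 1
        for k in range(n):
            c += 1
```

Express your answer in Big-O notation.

Each loop level contributes: n × √n × n. Multiplying the contributions gives O(n^2√n).

Answer: O(n^2√n)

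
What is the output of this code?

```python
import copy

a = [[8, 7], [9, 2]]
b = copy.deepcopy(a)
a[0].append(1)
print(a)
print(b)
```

Key concept: deep copy is fully independent.
Step by step:
`a = [[8, 7], [9, 2]]` → a = [[8, 7], [9, 2]]
`b = copy.deepcopy(a)` → b = [[8, 7], [9, 2]]
`a[0].append(1)` → a = [[8, 7, 1], [9, 2]]
`print(a)` → prints [[8, 7, 1], [9, 2]]
`print(b)` → prints [[8, 7], [9, 2]]

Answer:
[[8, 7, 1], [9, 2]]
[[8, 7], [9, 2]]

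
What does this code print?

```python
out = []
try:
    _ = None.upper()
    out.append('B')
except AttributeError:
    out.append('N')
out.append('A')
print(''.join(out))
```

Execution trace: 'N' (except AttributeError) → 'A' (after the try/except). Output: NA

Answer: NA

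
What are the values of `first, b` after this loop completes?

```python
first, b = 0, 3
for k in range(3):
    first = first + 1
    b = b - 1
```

first goes 0→3, b goes 3→0
`first, b` takes the values: (0, 3) → (1, 3) → (1, 2) → (2, 2) → (2, 1) → (3, 1) → (3, 0)

Answer: 3, 0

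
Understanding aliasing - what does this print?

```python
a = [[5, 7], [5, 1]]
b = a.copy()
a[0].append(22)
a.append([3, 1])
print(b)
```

Key concept: shallow copy with nested lists.
Step by step:
`a = [[5, 7], [5, 1]]` → a = [[5, 7], [5, 1]]
`b = a.copy()` → b = [[5, 7], [5, 1]]
`a[0].append(22)` → a = [[5, 7, 22], [5, 1]]; b = [[5, 7, 22], [5, 1]]
`a.append([3, 1])` → a = [[5, 7, 22], [5, 1], [3, 1]]
`print(b)` → prints [[5, 7, 22], [5, 1]]

Answer: [[5, 7, 22], [5, 1]]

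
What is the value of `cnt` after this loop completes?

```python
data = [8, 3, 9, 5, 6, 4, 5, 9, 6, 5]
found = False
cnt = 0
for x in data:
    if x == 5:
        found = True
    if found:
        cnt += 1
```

Count elements after first 5 in [8, 3, 9, 5, 6, 4, 5, 9, 6, 5]
`cnt` takes the values: 0 → 1 → 2 → 3 → 4 → 5 → 6 → 7

Answer: 7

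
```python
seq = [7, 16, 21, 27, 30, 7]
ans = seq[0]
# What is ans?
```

Trace:
`seq = [7, 16, 21, 27, 30, 7]` → seq = [7, 16, 21, 27, 30, 7]
`ans = seq[0]` → ans = 7
So ans = 7

Answer: 7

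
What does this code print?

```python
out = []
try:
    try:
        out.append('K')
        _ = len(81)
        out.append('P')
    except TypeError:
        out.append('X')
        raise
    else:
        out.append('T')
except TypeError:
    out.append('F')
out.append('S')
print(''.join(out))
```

Execution trace: 'K' (inner try body) → 'X' (inner except TypeError) → 'F' (outer except TypeError) → 'S' (after the try/except). Output: KXFS

Answer: KXFS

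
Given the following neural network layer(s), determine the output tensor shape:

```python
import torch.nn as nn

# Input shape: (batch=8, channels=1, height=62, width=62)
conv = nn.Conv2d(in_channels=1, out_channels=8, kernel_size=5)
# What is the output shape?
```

Input: (8, 1, 62, 62) -> Output: (8, 8, 58, 58)

Answer: (8, 8, 58, 58)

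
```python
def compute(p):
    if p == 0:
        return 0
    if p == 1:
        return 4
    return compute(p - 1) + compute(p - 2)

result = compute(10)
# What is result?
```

Build up from base cases: compute(0)=0, compute(1)=4, compute(2)=4, compute(3)=8, compute(4)=12, compute(5)=20, compute(6)=32, ..., compute(10)=220

Answer: 220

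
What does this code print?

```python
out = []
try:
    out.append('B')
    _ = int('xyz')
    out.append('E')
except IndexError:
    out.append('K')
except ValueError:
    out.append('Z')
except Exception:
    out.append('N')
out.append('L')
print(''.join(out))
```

Execution trace: 'B' (try body) → 'Z' (except ValueError) → 'L' (after the try/except). Output: BZL

Answer: BZL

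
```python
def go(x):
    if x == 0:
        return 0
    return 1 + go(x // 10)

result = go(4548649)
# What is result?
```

Count of digits of 4548649: 7

Answer: 7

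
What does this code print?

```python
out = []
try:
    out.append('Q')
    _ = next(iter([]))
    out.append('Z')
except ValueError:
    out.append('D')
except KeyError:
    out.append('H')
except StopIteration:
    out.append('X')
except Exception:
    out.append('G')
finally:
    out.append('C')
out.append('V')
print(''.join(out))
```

Execution trace: 'Q' (try body) → 'X' (except StopIteration) → 'C' (finally) → 'V' (after the try/except). Output: QXCV

Answer: QXCV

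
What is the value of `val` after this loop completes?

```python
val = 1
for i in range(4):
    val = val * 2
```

Multiply by 2, 4 times: 1 * 2^4 = 16
`val` takes the values: 1 → 2 → 4 → 8 → 16

Answer: 16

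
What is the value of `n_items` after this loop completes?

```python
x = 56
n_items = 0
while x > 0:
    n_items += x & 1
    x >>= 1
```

Count set bits in 56 (binary: 0b111000)
`n_items` takes the values: 0 → 1 → 2 → 3

Answer: 3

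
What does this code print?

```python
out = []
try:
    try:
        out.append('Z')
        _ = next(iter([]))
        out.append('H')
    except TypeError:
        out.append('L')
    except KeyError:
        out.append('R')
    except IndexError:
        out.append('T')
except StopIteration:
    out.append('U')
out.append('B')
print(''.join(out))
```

Execution trace: 'Z' (try body) → 'U' (outer except StopIteration) → 'B' (after the try/except). Output: ZUB

Answer: ZUB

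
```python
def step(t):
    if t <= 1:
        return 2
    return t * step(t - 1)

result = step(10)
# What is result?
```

step(10) = 10 * 9 * 8 * 7 * 6 * 5 * 4 * 3 * 2 * 2 = 7257600

Answer: 7257600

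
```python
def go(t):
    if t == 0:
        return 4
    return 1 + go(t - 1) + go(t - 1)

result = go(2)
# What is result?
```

go(t) = 1 + 2·go(t-1), go(0)=4. Closed form: (4+1)·2^2 - 1 = 19.

Answer: 19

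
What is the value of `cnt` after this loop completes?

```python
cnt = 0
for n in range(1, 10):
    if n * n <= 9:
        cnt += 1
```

Count numbers where n² ≤ 9
`cnt` takes the values: 0 → 1 → 2 → 3

Answer: 3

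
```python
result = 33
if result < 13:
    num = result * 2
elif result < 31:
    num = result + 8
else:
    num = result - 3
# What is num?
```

Trace:
`result = 33` → result = 33
`if result < 13: ...` → result < 13 is False, result < 31 is False, take else branch → num = 30
So num = 30

Answer: 30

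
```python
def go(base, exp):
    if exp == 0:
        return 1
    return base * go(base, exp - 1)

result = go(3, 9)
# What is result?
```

go(3, 9) = 3 * 3 * 3 * 3 * 3 * 3 * 3 * 3 * 3 = 19683

Answer: 19683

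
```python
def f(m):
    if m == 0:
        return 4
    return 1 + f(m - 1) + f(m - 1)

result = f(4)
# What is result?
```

f(m) = 1 + 2·f(m-1), f(0)=4. Closed form: (4+1)·2^4 - 1 = 79.

Answer: 79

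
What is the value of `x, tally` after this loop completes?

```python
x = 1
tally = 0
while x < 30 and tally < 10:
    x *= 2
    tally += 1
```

Double until >= 30 or 10 iterations
`x, tally` takes the values: (1, 0) → (2, 0) → (2, 1) → (4, 1) → (4, 2) → (8, 2) → (8, 3) → (16, 3) → (16, 4) → (32, 4) → (32, 5)

Answer: 32, 5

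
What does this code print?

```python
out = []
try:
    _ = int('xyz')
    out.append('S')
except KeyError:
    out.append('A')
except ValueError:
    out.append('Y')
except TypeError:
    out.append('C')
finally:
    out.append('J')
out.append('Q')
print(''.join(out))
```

Execution trace: 'Y' (except ValueError) → 'J' (finally) → 'Q' (after the try/except). Output: YJQ

Answer: YJQ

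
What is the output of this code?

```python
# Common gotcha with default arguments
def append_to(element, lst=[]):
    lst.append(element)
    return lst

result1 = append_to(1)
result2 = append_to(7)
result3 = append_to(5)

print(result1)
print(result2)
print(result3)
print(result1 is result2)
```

Key concept: mutable default argument gotcha.
Step by step:
`result1 = append_to(1)` → result1 = [1]
`result2 = append_to(7)` → result1 = [1, 7] (same object as result2); result2 = [1, 7] (same object as result1)
`result3 = append_to(5)` → result1 = [1, 7, 5] (same object as result2, result3); result2 = [1, 7, 5] (same object as result1, result3); result3 = [1, 7, 5] (same object as result1, result2)
`print(result1)` → prints [1, 7, 5]
`print(result2)` → prints [1, 7, 5]
`print(result3)` → prints [1, 7, 5]
`print(result1 is result2)` → prints True

Answer:
[1, 7, 5]
[1, 7, 5]
[1, 7, 5]
True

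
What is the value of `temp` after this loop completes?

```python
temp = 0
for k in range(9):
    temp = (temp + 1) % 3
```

Increment mod 3, 9 times = 0
`temp` takes the values: 0 → 1 → 2 → 0 → 1 → 2 → 0 → 1 → 2 → 0

Answer: 0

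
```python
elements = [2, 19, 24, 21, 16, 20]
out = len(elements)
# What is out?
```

Trace:
`elements = [2, 19, 24, 21, 16, 20]` → elements = [2, 19, 24, 21, 16, 20]
`out = len(elements)` → out = 6
So out = 6

Answer: 6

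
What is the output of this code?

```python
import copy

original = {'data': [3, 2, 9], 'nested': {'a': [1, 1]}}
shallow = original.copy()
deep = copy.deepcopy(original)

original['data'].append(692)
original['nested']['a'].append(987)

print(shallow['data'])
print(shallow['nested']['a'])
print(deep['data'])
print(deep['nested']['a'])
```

Key concept: comparing shallow vs deep copy.
Step by step:
`original = {'data': [3, 2, 9], 'nested': {'a': [1, 1]}}` → original = {'data': [3, 2, 9], 'nested': {'a': [1, 1]}}
`shallow = original.copy()` → shallow = {'data': [3, 2, 9], 'nested': {'a': [1, 1]}}
`deep = copy.deepcopy(original)` → deep = {'data': [3, 2, 9], 'nested': {'a': [1, 1]}}
`original['data'].append(692)` → original = {'data': [3, 2, 9, 692], 'nested': {'a': [1, 1]}}; shallow = {'data': [3, 2, 9, 692], 'nested': {'a': [1, 1]}}
`original['nested']['a'].append(987)` → original = {'data': [3, 2, 9, 692], 'nested': {'a': [1, 1, 987]}}; shallow = {'data': [3, 2, 9, 692], 'nested': {'a': [1, 1, 987]}}
`print(shallow['data'])` → prints [3, 2, 9, 692]
`print(shallow['nested']['a'])` → prints [1, 1, 987]
`print(deep['data'])` → prints [3, 2, 9]
`print(deep['nested']['a'])` → prints [1, 1]

Answer:
[3, 2, 9, 692]
[1, 1, 987]
[3, 2, 9]
[1, 1]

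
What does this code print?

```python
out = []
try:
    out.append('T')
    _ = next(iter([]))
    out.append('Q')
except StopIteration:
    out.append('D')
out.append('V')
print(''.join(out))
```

Execution trace: 'T' (try body) → 'D' (except StopIteration) → 'V' (after the try/except). Output: TDV

Answer: TDV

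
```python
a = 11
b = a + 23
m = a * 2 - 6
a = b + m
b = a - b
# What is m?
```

Trace:
`a = 11` → a = 11
`b = a + 23` → b = 34
`m = a * 2 - 6` → m = 16
`a = b + m` → a = 50
`b = a - b` → b = 16
So m = 16

Answer: 16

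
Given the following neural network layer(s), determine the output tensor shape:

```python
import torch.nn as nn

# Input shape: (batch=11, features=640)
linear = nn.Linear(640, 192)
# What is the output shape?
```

Input: (11, 640) -> Output: (11, 192)

Answer: (11, 192)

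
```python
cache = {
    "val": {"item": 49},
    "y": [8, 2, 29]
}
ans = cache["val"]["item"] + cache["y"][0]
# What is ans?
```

Trace:
`cache = { ...` → cache = {'val': {'item': 49}, 'y': [8, 2, 29]}
`ans = cache["val"]["item"] + cache["y"][0]` → ans = 57
So ans = 57

Answer: 57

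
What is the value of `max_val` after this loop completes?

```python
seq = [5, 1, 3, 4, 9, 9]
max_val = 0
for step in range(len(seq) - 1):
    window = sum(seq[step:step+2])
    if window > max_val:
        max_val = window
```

Max sum of 2-element window in [5, 1, 3, 4, 9, 9]
`max_val` takes the values: 0 → 6 → 7 → 13 → 18

Answer: 18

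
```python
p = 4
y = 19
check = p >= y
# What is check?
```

Trace:
`p = 4` → p = 4
`y = 19` → y = 19
`check = p >= y` → check = False
So check = False

Answer: False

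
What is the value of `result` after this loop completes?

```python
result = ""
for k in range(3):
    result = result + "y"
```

Repeat 'y' 3 times
`result` takes the values: "" → "y" → "yy" → "yyy"

Answer: "yyy"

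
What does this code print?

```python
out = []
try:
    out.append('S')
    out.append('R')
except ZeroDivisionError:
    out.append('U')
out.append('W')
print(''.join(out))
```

Execution trace: 'S' (try body) → 'R' (try body, no exception) → 'W' (after the try/except). Output: SRW

Answer: SRW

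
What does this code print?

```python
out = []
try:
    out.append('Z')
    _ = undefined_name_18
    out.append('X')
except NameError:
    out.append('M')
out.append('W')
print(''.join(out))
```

Execution trace: 'Z' (try body) → 'M' (except NameError) → 'W' (after the try/except). Output: ZMW

Answer: ZMW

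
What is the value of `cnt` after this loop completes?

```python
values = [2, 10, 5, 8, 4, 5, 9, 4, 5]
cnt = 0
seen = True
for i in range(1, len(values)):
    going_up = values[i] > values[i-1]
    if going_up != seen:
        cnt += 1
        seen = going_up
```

Count direction changes in [2, 10, 5, 8, 4, 5, 9, 4, 5]
`cnt` takes the values: 0 → 1 → 2 → 3 → 4 → 5 → 6

Answer: 6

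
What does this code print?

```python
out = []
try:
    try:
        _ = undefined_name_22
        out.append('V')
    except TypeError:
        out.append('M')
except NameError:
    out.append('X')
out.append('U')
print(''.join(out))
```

Execution trace: 'X' (outer except NameError) → 'U' (after the try/except). Output: XU

Answer: XU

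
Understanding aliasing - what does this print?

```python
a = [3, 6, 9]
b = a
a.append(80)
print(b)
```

Key concept: basic list aliasing.
Step by step:
`a = [3, 6, 9]` → a = [3, 6, 9]
`b = a` → b = [3, 6, 9] (same object as a)
`a.append(80)` → a = [3, 6, 9, 80] (same object as b); b = [3, 6, 9, 80] (same object as a)
`print(b)` → prints [3, 6, 9, 80]

Answer: [3, 6, 9, 80]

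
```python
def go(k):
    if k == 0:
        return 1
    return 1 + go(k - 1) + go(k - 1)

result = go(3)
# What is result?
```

go(k) = 1 + 2·go(k-1), go(0)=1. Closed form: (1+1)·2^3 - 1 = 15.

Answer: 15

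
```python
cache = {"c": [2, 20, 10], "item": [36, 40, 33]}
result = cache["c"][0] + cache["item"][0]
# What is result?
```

Trace:
`cache = {"c": [2, 20, 10], "item": [36, 40, 33]}` → cache = {'c': [2, 20, 10], 'item': [36, 40, 33]}
`result = cache["c"][0] + cache["item"][0]` → result = 38
So result = 38

Answer: 38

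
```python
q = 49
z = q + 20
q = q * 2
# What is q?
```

Trace:
`q = 49` → q = 49
`z = q + 20` → z = 69
`q = q * 2` → q = 98
So q = 98

Answer: 98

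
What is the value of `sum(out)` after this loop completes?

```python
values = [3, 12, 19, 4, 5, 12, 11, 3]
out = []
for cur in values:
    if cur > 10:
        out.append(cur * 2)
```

Sum of doubled values > 10
`out` takes the values: [] → [24] → [24, 38] → [24, 38, 24] → [24, 38, 24, 22]
So `sum(out)` = 108

Answer: 108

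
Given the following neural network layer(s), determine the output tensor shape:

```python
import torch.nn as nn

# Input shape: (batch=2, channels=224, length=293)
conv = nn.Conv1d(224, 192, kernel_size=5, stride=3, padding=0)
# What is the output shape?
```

Input: (2, 224, 293) -> Output: (2, 192, 97)

Answer: (2, 192, 97)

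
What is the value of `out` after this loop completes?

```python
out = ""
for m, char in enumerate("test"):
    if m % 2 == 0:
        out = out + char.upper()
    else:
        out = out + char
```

Uppercase even positions in 'test'
`out` takes the values: "" → "T" → "Te" → "TeS" → "TeSt"

Answer: "TeSt"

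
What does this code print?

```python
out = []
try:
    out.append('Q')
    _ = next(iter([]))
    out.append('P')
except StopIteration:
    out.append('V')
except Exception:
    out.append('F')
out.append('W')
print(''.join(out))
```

Execution trace: 'Q' (try body) → 'V' (except StopIteration) → 'W' (after the try/except). Output: QVW

Answer: QVW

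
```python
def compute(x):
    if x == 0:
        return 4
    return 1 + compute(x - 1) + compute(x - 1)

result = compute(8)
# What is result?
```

compute(x) = 1 + 2·compute(x-1), compute(0)=4. Closed form: (4+1)·2^8 - 1 = 1279.

Answer: 1279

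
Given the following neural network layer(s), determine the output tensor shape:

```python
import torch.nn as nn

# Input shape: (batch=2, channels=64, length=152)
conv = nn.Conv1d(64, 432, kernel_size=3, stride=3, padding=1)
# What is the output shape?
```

Input: (2, 64, 152) -> Output: (2, 432, 51)

Answer: (2, 432, 51)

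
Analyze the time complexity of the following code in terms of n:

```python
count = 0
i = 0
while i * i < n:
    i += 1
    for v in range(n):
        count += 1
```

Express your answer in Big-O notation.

Each loop level contributes: √n × n. Multiplying the contributions gives O(n√n).

Answer: O(n√n)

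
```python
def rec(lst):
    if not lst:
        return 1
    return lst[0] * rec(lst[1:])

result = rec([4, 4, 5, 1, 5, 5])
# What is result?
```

Product over [4, 4, 5, 1, 5, 5] = 4 * 4 * 5 * 1 * 5 * 5 = 2000

Answer: 2000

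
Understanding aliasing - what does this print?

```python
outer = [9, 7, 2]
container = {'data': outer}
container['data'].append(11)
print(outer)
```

Key concept: dict holds reference to list.
Step by step:
`outer = [9, 7, 2]` → outer = [9, 7, 2]
`container = {'data': outer}` → container = {'data': [9, 7, 2]}
`container['data'].append(11)` → outer = [9, 7, 2, 11]; container = {'data': [9, 7, 2, 11]}
`print(outer)` → prints [9, 7, 2, 11]

Answer: [9, 7, 2, 11]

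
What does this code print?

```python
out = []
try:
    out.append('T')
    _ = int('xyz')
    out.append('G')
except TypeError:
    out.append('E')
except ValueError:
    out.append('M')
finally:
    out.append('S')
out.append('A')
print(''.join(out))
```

Execution trace: 'T' (try body) → 'M' (except ValueError) → 'S' (finally) → 'A' (after the try/except). Output: TMSA

Answer: TMSA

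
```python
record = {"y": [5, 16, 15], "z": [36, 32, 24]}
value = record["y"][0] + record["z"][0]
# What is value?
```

Trace:
`record = {"y": [5, 16, 15], "z": [36, 32, 24]}` → record = {'y': [5, 16, 15], 'z': [36, 32, 24]}
`value = record["y"][0] + record["z"][0]` → value = 41
So value = 41

Answer: 41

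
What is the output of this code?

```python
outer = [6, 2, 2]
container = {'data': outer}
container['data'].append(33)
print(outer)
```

Key concept: dict holds reference to list.
Step by step:
`outer = [6, 2, 2]` → outer = [6, 2, 2]
`container = {'data': outer}` → container = {'data': [6, 2, 2]}
`container['data'].append(33)` → outer = [6, 2, 2, 33]; container = {'data': [6, 2, 2, 33]}
`print(outer)` → prints [6, 2, 2, 33]

Answer: [6, 2, 2, 33]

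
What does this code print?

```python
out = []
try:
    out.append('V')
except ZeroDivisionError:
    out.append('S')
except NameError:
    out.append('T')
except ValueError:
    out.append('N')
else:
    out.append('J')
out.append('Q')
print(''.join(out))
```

Execution trace: 'V' (try body, no exception) → 'J' (else) → 'Q' (after the try/except). Output: VJQ

Answer: VJQ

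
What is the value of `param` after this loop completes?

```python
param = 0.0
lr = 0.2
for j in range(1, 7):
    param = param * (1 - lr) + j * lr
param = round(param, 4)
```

Moving average with lr=0.2
`param` takes the values: 0.0 → 0.2 → 0.56 → 1.048 → 1.6384 → 2.31072 → 3.048576 → 3.0486

Answer: 3.0486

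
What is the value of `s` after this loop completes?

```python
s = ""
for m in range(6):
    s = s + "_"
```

Repeat '_' 6 times
`s` takes the values: "" → "_" → "__" → "___" → "____" → "_____" → "______"

Answer: "______"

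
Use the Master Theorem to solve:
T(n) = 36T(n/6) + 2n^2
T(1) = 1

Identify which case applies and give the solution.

a=36, b=6, f(n)=2n^2. log_6(36) = 2. Since c=2 = 2, Case 2 applies: T(n) = Θ(n^log_b(a) · log n) = O(n^2 log n).

Answer: O(n^2 log n) - Case 2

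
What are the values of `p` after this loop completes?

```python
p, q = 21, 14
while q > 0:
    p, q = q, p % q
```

GCD of 21 and 14
`p` takes the values: 21 → 14 → 7

Answer: 7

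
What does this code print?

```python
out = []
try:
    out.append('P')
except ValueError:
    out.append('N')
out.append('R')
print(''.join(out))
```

Execution trace: 'P' (try body, no exception) → 'R' (after the try/except). Output: PR

Answer: PR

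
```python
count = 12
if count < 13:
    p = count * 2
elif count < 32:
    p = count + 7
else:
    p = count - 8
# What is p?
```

Trace:
`count = 12` → count = 12
`if count < 13: ...` → count < 13 is True → p = 24
So p = 24

Answer: 24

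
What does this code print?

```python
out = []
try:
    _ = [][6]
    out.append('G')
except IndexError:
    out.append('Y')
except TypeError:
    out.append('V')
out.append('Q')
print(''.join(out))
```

Execution trace: 'Y' (except IndexError) → 'Q' (after the try/except). Output: YQ

Answer: YQ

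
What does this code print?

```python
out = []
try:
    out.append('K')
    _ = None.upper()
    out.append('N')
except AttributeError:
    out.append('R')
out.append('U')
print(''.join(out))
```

Execution trace: 'K' (try body) → 'R' (except AttributeError) → 'U' (after the try/except). Output: KRU

Answer: KRU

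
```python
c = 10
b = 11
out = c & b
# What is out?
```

Trace:
`c = 10` → c = 10
`b = 11` → b = 11
`out = c & b` → out = 10
So out = 10

Answer: 10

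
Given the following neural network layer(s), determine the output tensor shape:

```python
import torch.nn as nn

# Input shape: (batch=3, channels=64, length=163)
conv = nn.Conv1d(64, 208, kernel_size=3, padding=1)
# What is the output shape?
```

Input: (3, 64, 163) -> Output: (3, 208, 163)

Answer: (3, 208, 163)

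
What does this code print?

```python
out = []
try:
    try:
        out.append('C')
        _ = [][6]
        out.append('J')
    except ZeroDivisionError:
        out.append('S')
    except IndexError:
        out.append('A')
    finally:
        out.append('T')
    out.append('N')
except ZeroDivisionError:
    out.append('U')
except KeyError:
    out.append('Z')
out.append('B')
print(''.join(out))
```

Execution trace: 'C' (inner try body) → 'A' (inner except IndexError) → 'T' (inner finally) → 'N' (try body, no exception) → 'B' (after the try/except). Output: CATNB

Answer: CATNB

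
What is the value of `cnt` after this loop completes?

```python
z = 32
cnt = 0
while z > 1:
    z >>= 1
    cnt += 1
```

Count right shifts until 1
`cnt` takes the values: 0 → 1 → 2 → 3 → 4 → 5

Answer: 5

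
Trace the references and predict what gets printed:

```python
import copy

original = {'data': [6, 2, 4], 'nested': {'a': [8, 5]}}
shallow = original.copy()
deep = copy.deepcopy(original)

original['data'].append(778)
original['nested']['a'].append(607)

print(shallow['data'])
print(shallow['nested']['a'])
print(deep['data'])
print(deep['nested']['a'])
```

Key concept: comparing shallow vs deep copy.
Step by step:
`original = {'data': [6, 2, 4], 'nested': {'a': [8, 5]}}` → original = {'data': [6, 2, 4], 'nested': {'a': [8, 5]}}
`shallow = original.copy()` → shallow = {'data': [6, 2, 4], 'nested': {'a': [8, 5]}}
`deep = copy.deepcopy(original)` → deep = {'data': [6, 2, 4], 'nested': {'a': [8, 5]}}
`original['data'].append(778)` → original = {'data': [6, 2, 4, 778], 'nested': {'a': [8, 5]}}; shallow = {'data': [6, 2, 4, 778], 'nested': {'a': [8, 5]}}
`original['nested']['a'].append(607)` → original = {'data': [6, 2, 4, 778], 'nested': {'a': [8, 5, 607]}}; shallow = {'data': [6, 2, 4, 778], 'nested': {'a': [8, 5, 607]}}
`print(shallow['data'])` → prints [6, 2, 4, 778]
`print(shallow['nested']['a'])` → prints [8, 5, 607]
`print(deep['data'])` → prints [6, 2, 4]
`print(deep['nested']['a'])` → prints [8, 5]

Answer:
[6, 2, 4, 778]
[8, 5, 607]
[6, 2, 4]
[8, 5]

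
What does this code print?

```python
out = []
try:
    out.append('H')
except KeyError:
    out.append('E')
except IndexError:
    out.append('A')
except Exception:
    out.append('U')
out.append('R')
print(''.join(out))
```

Execution trace: 'H' (try body, no exception) → 'R' (after the try/except). Output: HR

Answer: HR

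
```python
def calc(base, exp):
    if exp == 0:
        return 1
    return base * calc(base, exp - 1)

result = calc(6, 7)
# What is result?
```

calc(6, 7) = 6 * 6 * 6 * 6 * 6 * 6 * 6 = 279936

Answer: 279936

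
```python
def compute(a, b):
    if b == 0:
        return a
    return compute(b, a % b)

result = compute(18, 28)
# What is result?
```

compute(18, 28) -> compute(28, 18) -> compute(18, 10) -> compute(10, 8) -> compute(8, 2) -> compute(2, 0) -> 2

Answer: 2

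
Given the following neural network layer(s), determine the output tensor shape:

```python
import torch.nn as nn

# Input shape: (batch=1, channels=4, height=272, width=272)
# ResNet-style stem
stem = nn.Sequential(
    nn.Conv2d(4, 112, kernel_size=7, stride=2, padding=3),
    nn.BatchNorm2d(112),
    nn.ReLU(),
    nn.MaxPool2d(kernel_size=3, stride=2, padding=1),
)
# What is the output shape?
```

Input: (1, 4, 272, 272) -> after Conv2d 7x7 stride=2: (1, 112, 136, 136) -> Output: (1, 112, 68, 68)

Answer: (1, 112, 68, 68)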